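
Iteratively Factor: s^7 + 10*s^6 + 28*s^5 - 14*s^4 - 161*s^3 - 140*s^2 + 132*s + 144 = (s - 1)*(s^6 + 11*s^5 + 39*s^4 + 25*s^3 - 136*s^2 - 276*s - 144) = (s - 1)*(s + 1)*(s^5 + 10*s^4 + 29*s^3 - 4*s^2 - 132*s - 144) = (s - 1)*(s + 1)*(s + 4)*(s^4 + 6*s^3 + 5*s^2 - 24*s - 36) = (s - 1)*(s + 1)*(s + 2)*(s + 4)*(s^3 + 4*s^2 - 3*s - 18) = (s - 1)*(s + 1)*(s + 2)*(s + 3)*(s + 4)*(s^2 + s - 6) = (s - 2)*(s - 1)*(s + 1)*(s + 2)*(s + 3)*(s + 4)*(s + 3)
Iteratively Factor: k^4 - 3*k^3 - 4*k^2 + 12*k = (k + 2)*(k^3 - 5*k^2 + 6*k) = (k - 3)*(k + 2)*(k^2 - 2*k) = k*(k - 3)*(k + 2)*(k - 2)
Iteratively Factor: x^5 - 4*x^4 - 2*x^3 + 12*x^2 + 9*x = (x + 1)*(x^4 - 5*x^3 + 3*x^2 + 9*x) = (x - 3)*(x + 1)*(x^3 - 2*x^2 - 3*x) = x*(x - 3)*(x + 1)*(x^2 - 2*x - 3) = x*(x - 3)^2*(x + 1)*(x + 1)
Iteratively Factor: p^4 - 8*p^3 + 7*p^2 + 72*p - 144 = (p - 4)*(p^3 - 4*p^2 - 9*p + 36) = (p - 4)*(p + 3)*(p^2 - 7*p + 12) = (p - 4)*(p - 3)*(p + 3)*(p - 4)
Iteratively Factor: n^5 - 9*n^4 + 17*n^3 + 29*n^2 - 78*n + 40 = (n + 2)*(n^4 - 11*n^3 + 39*n^2 - 49*n + 20) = (n - 1)*(n + 2)*(n^3 - 10*n^2 + 29*n - 20) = (n - 5)*(n - 1)*(n + 2)*(n^2 - 5*n + 4) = (n - 5)*(n - 1)^2*(n + 2)*(n - 4)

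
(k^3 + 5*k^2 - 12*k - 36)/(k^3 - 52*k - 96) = (k - 3)/(k - 8)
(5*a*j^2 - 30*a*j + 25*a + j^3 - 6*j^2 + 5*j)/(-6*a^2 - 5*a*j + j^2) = (-5*a*j^2 + 30*a*j - 25*a - j^3 + 6*j^2 - 5*j)/(6*a^2 + 5*a*j - j^2)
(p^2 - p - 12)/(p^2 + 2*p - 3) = (p - 4)/(p - 1)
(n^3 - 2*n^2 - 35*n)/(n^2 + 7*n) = (n^2 - 2*n - 35)/(n + 7)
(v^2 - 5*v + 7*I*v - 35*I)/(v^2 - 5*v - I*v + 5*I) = (v + 7*I)/(v - I)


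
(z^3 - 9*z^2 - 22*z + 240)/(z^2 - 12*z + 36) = (z^2 - 3*z - 40)/(z - 6)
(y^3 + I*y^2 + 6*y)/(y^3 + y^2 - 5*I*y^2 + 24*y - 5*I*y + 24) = y*(y - 2*I)/(y^2 + y*(1 - 8*I) - 8*I)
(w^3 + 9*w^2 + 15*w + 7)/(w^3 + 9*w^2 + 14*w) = (w^2 + 2*w + 1)/(w*(w + 2))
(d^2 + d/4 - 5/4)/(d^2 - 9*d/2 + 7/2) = (4*d + 5)/(2*(2*d - 7))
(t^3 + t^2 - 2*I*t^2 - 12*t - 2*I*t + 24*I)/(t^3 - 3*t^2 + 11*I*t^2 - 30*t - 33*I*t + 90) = (t^2 + 2*t*(2 - I) - 8*I)/(t^2 + 11*I*t - 30)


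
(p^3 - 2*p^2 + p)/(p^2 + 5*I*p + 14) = p*(p^2 - 2*p + 1)/(p^2 + 5*I*p + 14)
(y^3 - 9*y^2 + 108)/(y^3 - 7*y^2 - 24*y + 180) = (y + 3)/(y + 5)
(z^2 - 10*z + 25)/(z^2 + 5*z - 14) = (z^2 - 10*z + 25)/(z^2 + 5*z - 14)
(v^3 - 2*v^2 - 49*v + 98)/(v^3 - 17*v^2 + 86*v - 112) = (v + 7)/(v - 8)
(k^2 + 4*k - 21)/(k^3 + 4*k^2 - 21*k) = 1/k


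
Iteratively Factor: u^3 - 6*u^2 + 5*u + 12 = (u - 3)*(u^2 - 3*u - 4) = (u - 4)*(u - 3)*(u + 1)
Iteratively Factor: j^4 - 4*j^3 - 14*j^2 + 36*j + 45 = (j + 1)*(j^3 - 5*j^2 - 9*j + 45) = (j - 5)*(j + 1)*(j^2 - 9) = (j - 5)*(j + 1)*(j + 3)*(j - 3)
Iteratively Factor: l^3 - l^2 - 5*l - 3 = (l + 1)*(l^2 - 2*l - 3) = (l + 1)^2*(l - 3)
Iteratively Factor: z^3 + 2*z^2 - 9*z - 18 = (z + 2)*(z^2 - 9) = (z + 2)*(z + 3)*(z - 3)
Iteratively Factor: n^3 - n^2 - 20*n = (n - 5)*(n^2 + 4*n) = n*(n - 5)*(n + 4)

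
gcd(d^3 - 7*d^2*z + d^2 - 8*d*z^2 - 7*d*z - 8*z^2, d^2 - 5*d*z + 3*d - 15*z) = 1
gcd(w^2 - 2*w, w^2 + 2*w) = w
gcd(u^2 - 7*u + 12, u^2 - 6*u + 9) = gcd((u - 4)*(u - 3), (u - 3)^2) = u - 3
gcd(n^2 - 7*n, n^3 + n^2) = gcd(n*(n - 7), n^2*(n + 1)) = n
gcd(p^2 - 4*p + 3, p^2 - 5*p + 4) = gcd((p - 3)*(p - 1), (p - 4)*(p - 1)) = p - 1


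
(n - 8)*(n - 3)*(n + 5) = n^3 - 6*n^2 - 31*n + 120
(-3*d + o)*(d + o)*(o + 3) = -3*d^2*o - 9*d^2 - 2*d*o^2 - 6*d*o + o^3 + 3*o^2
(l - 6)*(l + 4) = l^2 - 2*l - 24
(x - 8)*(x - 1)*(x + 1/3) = x^3 - 26*x^2/3 + 5*x + 8/3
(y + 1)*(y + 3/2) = y^2 + 5*y/2 + 3/2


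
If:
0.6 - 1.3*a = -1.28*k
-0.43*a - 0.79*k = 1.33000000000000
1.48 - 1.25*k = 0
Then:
No Solution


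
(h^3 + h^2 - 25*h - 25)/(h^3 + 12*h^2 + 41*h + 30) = (h - 5)/(h + 6)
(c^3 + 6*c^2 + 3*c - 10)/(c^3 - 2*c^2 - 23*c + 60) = (c^2 + c - 2)/(c^2 - 7*c + 12)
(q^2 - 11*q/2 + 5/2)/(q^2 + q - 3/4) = 2*(q - 5)/(2*q + 3)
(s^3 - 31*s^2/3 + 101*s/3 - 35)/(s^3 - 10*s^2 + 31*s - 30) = (s - 7/3)/(s - 2)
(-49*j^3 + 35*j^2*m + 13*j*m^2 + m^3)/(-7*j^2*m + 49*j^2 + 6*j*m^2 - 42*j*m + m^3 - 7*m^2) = (7*j + m)/(m - 7)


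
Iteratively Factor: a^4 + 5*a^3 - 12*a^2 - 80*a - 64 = (a + 4)*(a^3 + a^2 - 16*a - 16) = (a + 1)*(a + 4)*(a^2 - 16) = (a + 1)*(a + 4)^2*(a - 4)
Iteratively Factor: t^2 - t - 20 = (t + 4)*(t - 5)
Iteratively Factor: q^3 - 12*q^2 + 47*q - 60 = (q - 3)*(q^2 - 9*q + 20) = (q - 5)*(q - 3)*(q - 4)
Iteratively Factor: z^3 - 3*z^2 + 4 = (z - 2)*(z^2 - z - 2) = (z - 2)^2*(z + 1)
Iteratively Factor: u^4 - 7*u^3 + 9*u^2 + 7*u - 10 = (u - 5)*(u^3 - 2*u^2 - u + 2) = (u - 5)*(u - 1)*(u^2 - u - 2) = (u - 5)*(u - 1)*(u + 1)*(u - 2)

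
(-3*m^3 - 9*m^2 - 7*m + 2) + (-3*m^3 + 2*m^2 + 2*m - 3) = -6*m^3 - 7*m^2 - 5*m - 1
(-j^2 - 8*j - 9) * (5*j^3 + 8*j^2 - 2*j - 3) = -5*j^5 - 48*j^4 - 107*j^3 - 53*j^2 + 42*j + 27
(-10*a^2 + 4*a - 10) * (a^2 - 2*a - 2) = -10*a^4 + 24*a^3 + 2*a^2 + 12*a + 20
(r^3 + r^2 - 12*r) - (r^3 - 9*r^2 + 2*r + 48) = 10*r^2 - 14*r - 48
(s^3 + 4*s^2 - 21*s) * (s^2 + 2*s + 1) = s^5 + 6*s^4 - 12*s^3 - 38*s^2 - 21*s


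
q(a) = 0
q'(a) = 0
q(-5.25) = 0.00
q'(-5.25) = 0.00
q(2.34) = 0.00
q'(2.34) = 0.00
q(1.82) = 0.00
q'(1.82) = 0.00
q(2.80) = 0.00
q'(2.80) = 0.00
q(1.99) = 0.00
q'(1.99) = 0.00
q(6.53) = 0.00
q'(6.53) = 0.00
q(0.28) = 0.00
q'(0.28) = 0.00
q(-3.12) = 0.00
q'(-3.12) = 0.00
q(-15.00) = 0.00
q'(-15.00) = 0.00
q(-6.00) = 0.00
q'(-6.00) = 0.00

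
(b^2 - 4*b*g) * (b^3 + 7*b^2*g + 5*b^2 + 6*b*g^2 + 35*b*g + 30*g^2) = b^5 + 3*b^4*g + 5*b^4 - 22*b^3*g^2 + 15*b^3*g - 24*b^2*g^3 - 110*b^2*g^2 - 120*b*g^3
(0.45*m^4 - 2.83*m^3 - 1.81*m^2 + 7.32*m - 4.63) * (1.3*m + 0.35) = 0.585*m^5 - 3.5215*m^4 - 3.3435*m^3 + 8.8825*m^2 - 3.457*m - 1.6205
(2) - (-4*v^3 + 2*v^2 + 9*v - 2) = 4*v^3 - 2*v^2 - 9*v + 4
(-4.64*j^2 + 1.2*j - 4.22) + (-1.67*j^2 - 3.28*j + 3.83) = -6.31*j^2 - 2.08*j - 0.39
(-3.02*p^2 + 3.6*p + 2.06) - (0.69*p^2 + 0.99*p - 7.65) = -3.71*p^2 + 2.61*p + 9.71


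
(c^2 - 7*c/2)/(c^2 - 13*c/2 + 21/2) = c/(c - 3)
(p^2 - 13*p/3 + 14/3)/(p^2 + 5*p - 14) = (p - 7/3)/(p + 7)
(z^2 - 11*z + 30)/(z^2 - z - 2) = (-z^2 + 11*z - 30)/(-z^2 + z + 2)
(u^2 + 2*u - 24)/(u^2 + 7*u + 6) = (u - 4)/(u + 1)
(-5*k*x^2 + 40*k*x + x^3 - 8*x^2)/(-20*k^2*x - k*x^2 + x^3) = (x - 8)/(4*k + x)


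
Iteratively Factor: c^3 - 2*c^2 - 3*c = (c - 3)*(c^2 + c) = c*(c - 3)*(c + 1)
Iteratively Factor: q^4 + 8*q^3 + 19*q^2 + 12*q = (q + 4)*(q^3 + 4*q^2 + 3*q) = q*(q + 4)*(q^2 + 4*q + 3) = q*(q + 1)*(q + 4)*(q + 3)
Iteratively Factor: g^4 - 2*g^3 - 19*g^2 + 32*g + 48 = (g + 4)*(g^3 - 6*g^2 + 5*g + 12) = (g - 4)*(g + 4)*(g^2 - 2*g - 3) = (g - 4)*(g - 3)*(g + 4)*(g + 1)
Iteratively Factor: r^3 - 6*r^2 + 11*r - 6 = (r - 2)*(r^2 - 4*r + 3) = (r - 2)*(r - 1)*(r - 3)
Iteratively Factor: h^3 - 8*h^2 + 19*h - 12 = (h - 1)*(h^2 - 7*h + 12) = (h - 4)*(h - 1)*(h - 3)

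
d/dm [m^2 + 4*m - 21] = 2*m + 4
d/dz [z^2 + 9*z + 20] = 2*z + 9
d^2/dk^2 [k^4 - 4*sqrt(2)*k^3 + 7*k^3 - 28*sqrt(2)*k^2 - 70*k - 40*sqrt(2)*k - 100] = 12*k^2 - 24*sqrt(2)*k + 42*k - 56*sqrt(2)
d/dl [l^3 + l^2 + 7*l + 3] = 3*l^2 + 2*l + 7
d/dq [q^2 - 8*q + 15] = 2*q - 8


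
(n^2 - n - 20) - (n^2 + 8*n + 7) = -9*n - 27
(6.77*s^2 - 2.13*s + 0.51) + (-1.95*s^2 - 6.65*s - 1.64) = 4.82*s^2 - 8.78*s - 1.13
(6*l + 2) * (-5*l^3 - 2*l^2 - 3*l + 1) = -30*l^4 - 22*l^3 - 22*l^2 + 2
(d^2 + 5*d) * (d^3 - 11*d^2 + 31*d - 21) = d^5 - 6*d^4 - 24*d^3 + 134*d^2 - 105*d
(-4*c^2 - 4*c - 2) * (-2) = 8*c^2 + 8*c + 4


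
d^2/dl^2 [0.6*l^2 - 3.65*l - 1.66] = 1.20000000000000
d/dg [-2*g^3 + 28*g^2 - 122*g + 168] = -6*g^2 + 56*g - 122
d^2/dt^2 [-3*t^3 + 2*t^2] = 4 - 18*t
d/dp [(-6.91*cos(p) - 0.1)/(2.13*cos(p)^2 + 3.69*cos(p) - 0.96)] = (14.7183*sin(p)^2 - 0.425999999999995*cos(p) - 21.7209)*sin(p)/(2.13*cos(p)^2 + 3.69*cos(p) - 0.96)^2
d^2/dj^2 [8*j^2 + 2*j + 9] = 16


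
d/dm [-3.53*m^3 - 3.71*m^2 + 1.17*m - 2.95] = -10.59*m^2 - 7.42*m + 1.17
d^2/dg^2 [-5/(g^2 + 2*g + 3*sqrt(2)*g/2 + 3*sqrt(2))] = 20*(4*g^2 + 8*g + 6*sqrt(2)*g - (4*g + 4 + 3*sqrt(2))^2 + 12*sqrt(2))/(2*g^2 + 4*g + 3*sqrt(2)*g + 6*sqrt(2))^3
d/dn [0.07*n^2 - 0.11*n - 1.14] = 0.14*n - 0.11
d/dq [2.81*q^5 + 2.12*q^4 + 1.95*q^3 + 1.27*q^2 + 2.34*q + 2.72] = 14.05*q^4 + 8.48*q^3 + 5.85*q^2 + 2.54*q + 2.34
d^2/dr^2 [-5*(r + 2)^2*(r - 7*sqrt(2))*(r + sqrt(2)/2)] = -60*r^2 - 120*r + 195*sqrt(2)*r + 30 + 260*sqrt(2)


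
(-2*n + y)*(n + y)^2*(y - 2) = -2*n^3*y + 4*n^3 - 3*n^2*y^2 + 6*n^2*y + y^4 - 2*y^3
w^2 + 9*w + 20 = (w + 4)*(w + 5)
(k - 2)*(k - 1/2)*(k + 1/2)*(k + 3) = k^4 + k^3 - 25*k^2/4 - k/4 + 3/2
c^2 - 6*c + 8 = (c - 4)*(c - 2)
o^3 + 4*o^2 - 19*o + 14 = (o - 2)*(o - 1)*(o + 7)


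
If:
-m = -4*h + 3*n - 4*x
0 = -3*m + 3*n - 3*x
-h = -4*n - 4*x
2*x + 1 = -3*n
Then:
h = -12/13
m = -11/13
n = -7/13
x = 4/13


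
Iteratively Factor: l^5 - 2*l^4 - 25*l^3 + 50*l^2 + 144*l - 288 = (l + 4)*(l^4 - 6*l^3 - l^2 + 54*l - 72) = (l - 3)*(l + 4)*(l^3 - 3*l^2 - 10*l + 24) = (l - 3)*(l - 2)*(l + 4)*(l^2 - l - 12) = (l - 3)*(l - 2)*(l + 3)*(l + 4)*(l - 4)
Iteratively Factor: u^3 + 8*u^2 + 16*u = (u + 4)*(u^2 + 4*u) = u*(u + 4)*(u + 4)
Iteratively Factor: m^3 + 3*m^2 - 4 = (m + 2)*(m^2 + m - 2) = (m - 1)*(m + 2)*(m + 2)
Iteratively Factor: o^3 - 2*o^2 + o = (o - 1)*(o^2 - o) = (o - 1)^2*(o)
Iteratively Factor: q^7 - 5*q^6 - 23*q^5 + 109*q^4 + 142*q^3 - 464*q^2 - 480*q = (q - 5)*(q^6 - 23*q^4 - 6*q^3 + 112*q^2 + 96*q) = (q - 5)*(q + 1)*(q^5 - q^4 - 22*q^3 + 16*q^2 + 96*q) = (q - 5)*(q + 1)*(q + 4)*(q^4 - 5*q^3 - 2*q^2 + 24*q) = (q - 5)*(q - 4)*(q + 1)*(q + 4)*(q^3 - q^2 - 6*q) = (q - 5)*(q - 4)*(q + 1)*(q + 2)*(q + 4)*(q^2 - 3*q) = q*(q - 5)*(q - 4)*(q + 1)*(q + 2)*(q + 4)*(q - 3)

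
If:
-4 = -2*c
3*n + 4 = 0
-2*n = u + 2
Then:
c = 2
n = -4/3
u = 2/3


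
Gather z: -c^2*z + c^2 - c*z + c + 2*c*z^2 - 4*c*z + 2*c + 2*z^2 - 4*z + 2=c^2 + 3*c + z^2*(2*c + 2) + z*(-c^2 - 5*c - 4) + 2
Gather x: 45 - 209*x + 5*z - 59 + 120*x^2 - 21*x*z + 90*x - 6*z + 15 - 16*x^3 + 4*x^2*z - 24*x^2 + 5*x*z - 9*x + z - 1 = -16*x^3 + x^2*(4*z + 96) + x*(-16*z - 128)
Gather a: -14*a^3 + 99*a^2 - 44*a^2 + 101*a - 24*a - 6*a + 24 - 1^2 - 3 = -14*a^3 + 55*a^2 + 71*a + 20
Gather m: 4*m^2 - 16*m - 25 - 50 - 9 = 4*m^2 - 16*m - 84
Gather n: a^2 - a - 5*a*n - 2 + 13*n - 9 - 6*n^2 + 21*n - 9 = a^2 - a - 6*n^2 + n*(34 - 5*a) - 20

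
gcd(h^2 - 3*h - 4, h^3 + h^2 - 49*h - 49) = h + 1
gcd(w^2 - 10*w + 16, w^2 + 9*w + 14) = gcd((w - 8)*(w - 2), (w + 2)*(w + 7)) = 1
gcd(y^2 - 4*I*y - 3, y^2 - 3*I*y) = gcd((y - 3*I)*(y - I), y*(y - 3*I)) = y - 3*I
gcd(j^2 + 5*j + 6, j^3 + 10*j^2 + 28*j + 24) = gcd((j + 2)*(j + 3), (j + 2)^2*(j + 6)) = j + 2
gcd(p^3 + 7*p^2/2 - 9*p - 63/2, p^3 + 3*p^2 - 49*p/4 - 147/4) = p^2 + 13*p/2 + 21/2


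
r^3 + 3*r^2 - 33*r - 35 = (r - 5)*(r + 1)*(r + 7)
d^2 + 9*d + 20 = (d + 4)*(d + 5)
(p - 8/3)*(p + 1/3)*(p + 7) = p^3 + 14*p^2/3 - 155*p/9 - 56/9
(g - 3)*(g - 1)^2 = g^3 - 5*g^2 + 7*g - 3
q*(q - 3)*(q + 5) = q^3 + 2*q^2 - 15*q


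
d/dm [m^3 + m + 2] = 3*m^2 + 1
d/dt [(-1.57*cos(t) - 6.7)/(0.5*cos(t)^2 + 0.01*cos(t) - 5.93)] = (0.785*sin(t)^2 - 6.7*cos(t) - 10.1621)*sin(t)/(0.5*cos(t)^2 + 0.01*cos(t) - 5.93)^2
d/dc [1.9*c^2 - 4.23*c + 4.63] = 3.8*c - 4.23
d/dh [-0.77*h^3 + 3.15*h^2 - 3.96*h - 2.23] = -2.31*h^2 + 6.3*h - 3.96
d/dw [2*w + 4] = 2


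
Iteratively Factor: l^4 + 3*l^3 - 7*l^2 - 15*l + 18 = (l + 3)*(l^3 - 7*l + 6) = (l - 1)*(l + 3)*(l^2 + l - 6) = (l - 2)*(l - 1)*(l + 3)*(l + 3)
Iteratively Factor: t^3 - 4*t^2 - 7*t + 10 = (t + 2)*(t^2 - 6*t + 5) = (t - 5)*(t + 2)*(t - 1)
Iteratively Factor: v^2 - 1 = (v + 1)*(v - 1)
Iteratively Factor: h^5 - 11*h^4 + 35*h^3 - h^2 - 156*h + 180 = (h - 3)*(h^4 - 8*h^3 + 11*h^2 + 32*h - 60) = (h - 5)*(h - 3)*(h^3 - 3*h^2 - 4*h + 12) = (h - 5)*(h - 3)*(h + 2)*(h^2 - 5*h + 6) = (h - 5)*(h - 3)*(h - 2)*(h + 2)*(h - 3)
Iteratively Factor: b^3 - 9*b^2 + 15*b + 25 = (b - 5)*(b^2 - 4*b - 5) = (b - 5)*(b + 1)*(b - 5)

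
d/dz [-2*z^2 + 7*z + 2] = 7 - 4*z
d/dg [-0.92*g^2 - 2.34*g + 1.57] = -1.84*g - 2.34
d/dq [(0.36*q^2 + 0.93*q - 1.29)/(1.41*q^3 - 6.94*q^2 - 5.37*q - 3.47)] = (-0.5076*q^4 - 2.6226*q^3 + 9.9777*q^2 - 20.4036*q - 10.1544)/(1.9881*q^6 - 19.5708*q^5 + 33.0202*q^4 + 64.7502*q^3 + 77.0005*q^2 + 37.2678*q + 12.0409)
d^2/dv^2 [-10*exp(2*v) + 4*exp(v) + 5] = (4 - 40*exp(v))*exp(v)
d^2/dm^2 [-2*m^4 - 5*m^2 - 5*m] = -24*m^2 - 10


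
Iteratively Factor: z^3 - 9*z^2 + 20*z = (z - 5)*(z^2 - 4*z) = (z - 5)*(z - 4)*(z)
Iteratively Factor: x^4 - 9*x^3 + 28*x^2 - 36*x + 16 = (x - 2)*(x^3 - 7*x^2 + 14*x - 8) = (x - 2)*(x - 1)*(x^2 - 6*x + 8) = (x - 2)^2*(x - 1)*(x - 4)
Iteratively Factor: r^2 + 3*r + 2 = (r + 2)*(r + 1)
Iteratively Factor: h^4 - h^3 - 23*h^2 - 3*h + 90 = (h - 5)*(h^3 + 4*h^2 - 3*h - 18) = (h - 5)*(h + 3)*(h^2 + h - 6) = (h - 5)*(h + 3)^2*(h - 2)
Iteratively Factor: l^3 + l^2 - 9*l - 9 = (l - 3)*(l^2 + 4*l + 3) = (l - 3)*(l + 1)*(l + 3)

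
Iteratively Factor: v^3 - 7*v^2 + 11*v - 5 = (v - 1)*(v^2 - 6*v + 5) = (v - 5)*(v - 1)*(v - 1)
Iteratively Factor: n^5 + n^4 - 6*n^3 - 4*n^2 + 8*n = (n + 2)*(n^4 - n^3 - 4*n^2 + 4*n) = (n - 1)*(n + 2)*(n^3 - 4*n) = (n - 1)*(n + 2)^2*(n^2 - 2*n) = (n - 2)*(n - 1)*(n + 2)^2*(n)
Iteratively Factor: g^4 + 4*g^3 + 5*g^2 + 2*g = (g + 1)*(g^3 + 3*g^2 + 2*g) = (g + 1)*(g + 2)*(g^2 + g) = g*(g + 1)*(g + 2)*(g + 1)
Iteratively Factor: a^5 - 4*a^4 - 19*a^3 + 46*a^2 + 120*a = (a - 4)*(a^4 - 19*a^2 - 30*a) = (a - 5)*(a - 4)*(a^3 + 5*a^2 + 6*a) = a*(a - 5)*(a - 4)*(a^2 + 5*a + 6) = a*(a - 5)*(a - 4)*(a + 3)*(a + 2)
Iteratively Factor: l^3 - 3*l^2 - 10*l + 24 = (l - 4)*(l^2 + l - 6) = (l - 4)*(l - 2)*(l + 3)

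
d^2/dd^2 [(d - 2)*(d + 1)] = 2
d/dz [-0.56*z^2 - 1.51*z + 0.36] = -1.12*z - 1.51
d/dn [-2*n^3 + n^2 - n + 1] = -6*n^2 + 2*n - 1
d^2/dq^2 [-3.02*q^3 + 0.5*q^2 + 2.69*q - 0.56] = 1.0 - 18.12*q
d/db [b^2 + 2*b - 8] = 2*b + 2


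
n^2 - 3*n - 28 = (n - 7)*(n + 4)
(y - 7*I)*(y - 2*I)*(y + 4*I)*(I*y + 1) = I*y^4 + 6*y^3 + 17*I*y^2 + 78*y - 56*I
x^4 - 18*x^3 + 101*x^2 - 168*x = x*(x - 8)*(x - 7)*(x - 3)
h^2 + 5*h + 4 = (h + 1)*(h + 4)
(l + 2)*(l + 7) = l^2 + 9*l + 14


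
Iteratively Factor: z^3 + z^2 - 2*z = (z + 2)*(z^2 - z) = z*(z + 2)*(z - 1)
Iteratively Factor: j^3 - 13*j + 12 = (j + 4)*(j^2 - 4*j + 3) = (j - 1)*(j + 4)*(j - 3)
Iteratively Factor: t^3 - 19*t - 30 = (t + 3)*(t^2 - 3*t - 10) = (t - 5)*(t + 3)*(t + 2)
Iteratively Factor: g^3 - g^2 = (g - 1)*(g^2) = g*(g - 1)*(g)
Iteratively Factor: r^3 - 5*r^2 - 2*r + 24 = (r - 3)*(r^2 - 2*r - 8) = (r - 4)*(r - 3)*(r + 2)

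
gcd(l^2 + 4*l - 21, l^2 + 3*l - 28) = l + 7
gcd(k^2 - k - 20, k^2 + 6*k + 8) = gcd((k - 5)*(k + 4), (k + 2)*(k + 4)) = k + 4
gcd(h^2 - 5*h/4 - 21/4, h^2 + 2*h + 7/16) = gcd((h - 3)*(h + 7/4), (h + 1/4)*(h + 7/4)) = h + 7/4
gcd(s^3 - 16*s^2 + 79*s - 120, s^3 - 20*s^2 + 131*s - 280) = s^2 - 13*s + 40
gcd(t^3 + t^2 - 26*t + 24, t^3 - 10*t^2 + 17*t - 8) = t - 1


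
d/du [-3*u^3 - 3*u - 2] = -9*u^2 - 3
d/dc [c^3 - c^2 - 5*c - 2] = 3*c^2 - 2*c - 5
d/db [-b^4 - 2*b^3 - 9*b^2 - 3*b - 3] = -4*b^3 - 6*b^2 - 18*b - 3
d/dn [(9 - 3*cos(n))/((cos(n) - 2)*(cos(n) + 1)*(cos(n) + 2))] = 6*(-cos(n)^3 + 4*cos(n)^2 + 3*cos(n) - 8)*sin(n)/((cos(n) - 2)^2*(cos(n) + 1)^2*(cos(n) + 2)^2)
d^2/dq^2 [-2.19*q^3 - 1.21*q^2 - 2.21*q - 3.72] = -13.14*q - 2.42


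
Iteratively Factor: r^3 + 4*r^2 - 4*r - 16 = (r - 2)*(r^2 + 6*r + 8) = (r - 2)*(r + 2)*(r + 4)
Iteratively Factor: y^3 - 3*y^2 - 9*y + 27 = (y + 3)*(y^2 - 6*y + 9) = (y - 3)*(y + 3)*(y - 3)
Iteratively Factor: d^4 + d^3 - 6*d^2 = (d + 3)*(d^3 - 2*d^2) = d*(d + 3)*(d^2 - 2*d) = d*(d - 2)*(d + 3)*(d)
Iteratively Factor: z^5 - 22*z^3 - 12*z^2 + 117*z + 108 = (z - 4)*(z^4 + 4*z^3 - 6*z^2 - 36*z - 27) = (z - 4)*(z + 3)*(z^3 + z^2 - 9*z - 9) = (z - 4)*(z + 3)^2*(z^2 - 2*z - 3) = (z - 4)*(z + 1)*(z + 3)^2*(z - 3)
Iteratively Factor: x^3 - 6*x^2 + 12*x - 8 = (x - 2)*(x^2 - 4*x + 4) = (x - 2)^2*(x - 2)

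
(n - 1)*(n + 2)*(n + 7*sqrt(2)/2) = n^3 + n^2 + 7*sqrt(2)*n^2/2 - 2*n + 7*sqrt(2)*n/2 - 7*sqrt(2)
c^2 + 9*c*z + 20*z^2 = (c + 4*z)*(c + 5*z)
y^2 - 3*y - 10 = (y - 5)*(y + 2)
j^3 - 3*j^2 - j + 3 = (j - 3)*(j - 1)*(j + 1)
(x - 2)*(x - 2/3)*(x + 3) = x^3 + x^2/3 - 20*x/3 + 4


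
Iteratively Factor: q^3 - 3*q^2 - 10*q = (q + 2)*(q^2 - 5*q) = q*(q + 2)*(q - 5)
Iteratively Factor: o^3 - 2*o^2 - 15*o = (o - 5)*(o^2 + 3*o) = o*(o - 5)*(o + 3)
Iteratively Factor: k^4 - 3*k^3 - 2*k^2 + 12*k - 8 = (k + 2)*(k^3 - 5*k^2 + 8*k - 4) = (k - 2)*(k + 2)*(k^2 - 3*k + 2) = (k - 2)^2*(k + 2)*(k - 1)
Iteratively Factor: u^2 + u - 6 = (u - 2)*(u + 3)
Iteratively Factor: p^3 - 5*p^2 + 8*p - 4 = (p - 2)*(p^2 - 3*p + 2) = (p - 2)*(p - 1)*(p - 2)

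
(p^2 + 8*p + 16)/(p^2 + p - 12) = (p + 4)/(p - 3)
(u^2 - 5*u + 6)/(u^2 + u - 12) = (u - 2)/(u + 4)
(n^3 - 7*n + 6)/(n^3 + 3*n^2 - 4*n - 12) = (n - 1)/(n + 2)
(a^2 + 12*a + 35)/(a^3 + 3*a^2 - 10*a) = (a + 7)/(a*(a - 2))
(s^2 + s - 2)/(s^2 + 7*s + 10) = (s - 1)/(s + 5)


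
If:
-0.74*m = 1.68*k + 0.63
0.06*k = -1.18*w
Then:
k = -19.6666666666667*w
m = 44.6486486486486*w - 0.851351351351351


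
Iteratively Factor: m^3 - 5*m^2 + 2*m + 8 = (m - 2)*(m^2 - 3*m - 4) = (m - 4)*(m - 2)*(m + 1)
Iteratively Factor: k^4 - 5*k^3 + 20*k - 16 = (k - 2)*(k^3 - 3*k^2 - 6*k + 8) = (k - 2)*(k - 1)*(k^2 - 2*k - 8) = (k - 4)*(k - 2)*(k - 1)*(k + 2)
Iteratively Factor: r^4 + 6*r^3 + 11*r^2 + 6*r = (r + 1)*(r^3 + 5*r^2 + 6*r) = r*(r + 1)*(r^2 + 5*r + 6) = r*(r + 1)*(r + 2)*(r + 3)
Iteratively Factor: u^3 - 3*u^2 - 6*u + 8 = (u - 1)*(u^2 - 2*u - 8) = (u - 4)*(u - 1)*(u + 2)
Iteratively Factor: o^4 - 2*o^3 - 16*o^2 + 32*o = (o - 2)*(o^3 - 16*o) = o*(o - 2)*(o^2 - 16) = o*(o - 4)*(o - 2)*(o + 4)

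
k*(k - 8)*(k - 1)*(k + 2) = k^4 - 7*k^3 - 10*k^2 + 16*k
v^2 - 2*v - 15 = (v - 5)*(v + 3)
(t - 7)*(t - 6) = t^2 - 13*t + 42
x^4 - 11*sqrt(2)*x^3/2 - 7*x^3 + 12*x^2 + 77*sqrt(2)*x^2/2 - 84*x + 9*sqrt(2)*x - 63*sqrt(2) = (x - 7)*(x - 3*sqrt(2))^2*(x + sqrt(2)/2)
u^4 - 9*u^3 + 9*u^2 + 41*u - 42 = (u - 7)*(u - 3)*(u - 1)*(u + 2)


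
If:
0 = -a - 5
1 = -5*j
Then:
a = -5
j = -1/5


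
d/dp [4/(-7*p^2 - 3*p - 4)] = 4*(14*p + 3)/(7*p^2 + 3*p + 4)^2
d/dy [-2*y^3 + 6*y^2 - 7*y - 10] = -6*y^2 + 12*y - 7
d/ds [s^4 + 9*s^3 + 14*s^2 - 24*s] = 4*s^3 + 27*s^2 + 28*s - 24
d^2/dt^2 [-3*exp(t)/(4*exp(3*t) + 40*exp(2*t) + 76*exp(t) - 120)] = 3*(-2*(3*exp(2*t) + 20*exp(t) + 19)^2*exp(2*t) + (15*exp(2*t) + 80*exp(t) + 57)*(exp(3*t) + 10*exp(2*t) + 19*exp(t) - 30)*exp(t) - (exp(3*t) + 10*exp(2*t) + 19*exp(t) - 30)^2)*exp(t)/(4*(exp(3*t) + 10*exp(2*t) + 19*exp(t) - 30)^3)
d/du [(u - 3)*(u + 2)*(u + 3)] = 3*u^2 + 4*u - 9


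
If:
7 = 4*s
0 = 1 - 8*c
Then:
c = 1/8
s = 7/4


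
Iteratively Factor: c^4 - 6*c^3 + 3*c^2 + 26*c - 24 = (c - 1)*(c^3 - 5*c^2 - 2*c + 24) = (c - 1)*(c + 2)*(c^2 - 7*c + 12) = (c - 3)*(c - 1)*(c + 2)*(c - 4)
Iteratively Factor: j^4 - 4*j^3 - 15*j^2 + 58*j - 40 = (j - 1)*(j^3 - 3*j^2 - 18*j + 40) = (j - 1)*(j + 4)*(j^2 - 7*j + 10) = (j - 5)*(j - 1)*(j + 4)*(j - 2)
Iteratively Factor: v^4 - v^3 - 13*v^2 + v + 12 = (v + 1)*(v^3 - 2*v^2 - 11*v + 12) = (v - 1)*(v + 1)*(v^2 - v - 12) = (v - 4)*(v - 1)*(v + 1)*(v + 3)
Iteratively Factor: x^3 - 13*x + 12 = (x - 1)*(x^2 + x - 12) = (x - 3)*(x - 1)*(x + 4)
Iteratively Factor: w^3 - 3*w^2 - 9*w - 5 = (w - 5)*(w^2 + 2*w + 1) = (w - 5)*(w + 1)*(w + 1)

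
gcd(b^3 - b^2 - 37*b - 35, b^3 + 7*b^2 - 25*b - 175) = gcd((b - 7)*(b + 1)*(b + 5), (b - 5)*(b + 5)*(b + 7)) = b + 5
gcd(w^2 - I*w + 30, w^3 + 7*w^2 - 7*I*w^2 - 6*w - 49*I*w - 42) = w - 6*I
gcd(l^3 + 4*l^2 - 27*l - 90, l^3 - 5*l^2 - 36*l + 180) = l^2 + l - 30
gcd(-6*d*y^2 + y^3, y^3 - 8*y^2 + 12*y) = y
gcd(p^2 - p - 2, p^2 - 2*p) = p - 2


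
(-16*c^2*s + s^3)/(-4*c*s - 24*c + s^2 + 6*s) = s*(4*c + s)/(s + 6)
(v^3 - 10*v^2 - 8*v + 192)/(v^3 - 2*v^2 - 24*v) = (v - 8)/v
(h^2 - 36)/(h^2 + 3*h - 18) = (h - 6)/(h - 3)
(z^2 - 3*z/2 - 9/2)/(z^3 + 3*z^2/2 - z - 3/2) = (z - 3)/(z^2 - 1)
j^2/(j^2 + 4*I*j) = j/(j + 4*I)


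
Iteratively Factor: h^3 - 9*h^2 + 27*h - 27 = (h - 3)*(h^2 - 6*h + 9) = (h - 3)^2*(h - 3)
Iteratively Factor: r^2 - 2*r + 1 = (r - 1)*(r - 1)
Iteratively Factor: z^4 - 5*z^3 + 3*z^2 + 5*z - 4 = (z - 1)*(z^3 - 4*z^2 - z + 4) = (z - 1)^2*(z^2 - 3*z - 4) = (z - 1)^2*(z + 1)*(z - 4)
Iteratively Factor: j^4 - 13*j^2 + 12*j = (j + 4)*(j^3 - 4*j^2 + 3*j) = (j - 3)*(j + 4)*(j^2 - j) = (j - 3)*(j - 1)*(j + 4)*(j)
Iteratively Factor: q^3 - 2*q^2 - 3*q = (q)*(q^2 - 2*q - 3) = q*(q - 3)*(q + 1)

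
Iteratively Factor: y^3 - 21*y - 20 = (y + 1)*(y^2 - y - 20) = (y + 1)*(y + 4)*(y - 5)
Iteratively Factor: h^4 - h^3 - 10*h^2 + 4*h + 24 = (h + 2)*(h^3 - 3*h^2 - 4*h + 12) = (h - 3)*(h + 2)*(h^2 - 4) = (h - 3)*(h + 2)^2*(h - 2)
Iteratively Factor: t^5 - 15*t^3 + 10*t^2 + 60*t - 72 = (t - 2)*(t^4 + 2*t^3 - 11*t^2 - 12*t + 36) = (t - 2)^2*(t^3 + 4*t^2 - 3*t - 18) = (t - 2)^2*(t + 3)*(t^2 + t - 6) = (t - 2)^2*(t + 3)^2*(t - 2)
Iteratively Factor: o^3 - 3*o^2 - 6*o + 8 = (o - 4)*(o^2 + o - 2) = (o - 4)*(o - 1)*(o + 2)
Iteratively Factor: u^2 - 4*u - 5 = (u - 5)*(u + 1)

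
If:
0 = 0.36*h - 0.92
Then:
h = 2.56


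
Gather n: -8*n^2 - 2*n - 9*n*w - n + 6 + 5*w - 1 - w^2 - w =-8*n^2 + n*(-9*w - 3) - w^2 + 4*w + 5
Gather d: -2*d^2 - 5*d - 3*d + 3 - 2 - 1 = -2*d^2 - 8*d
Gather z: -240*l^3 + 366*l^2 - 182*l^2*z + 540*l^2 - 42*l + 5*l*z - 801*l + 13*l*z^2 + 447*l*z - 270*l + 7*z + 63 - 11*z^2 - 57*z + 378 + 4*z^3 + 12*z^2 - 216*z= -240*l^3 + 906*l^2 - 1113*l + 4*z^3 + z^2*(13*l + 1) + z*(-182*l^2 + 452*l - 266) + 441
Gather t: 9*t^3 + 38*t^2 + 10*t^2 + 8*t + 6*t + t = 9*t^3 + 48*t^2 + 15*t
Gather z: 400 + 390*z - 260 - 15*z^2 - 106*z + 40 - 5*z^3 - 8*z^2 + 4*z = -5*z^3 - 23*z^2 + 288*z + 180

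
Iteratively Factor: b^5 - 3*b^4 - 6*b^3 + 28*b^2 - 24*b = (b - 2)*(b^4 - b^3 - 8*b^2 + 12*b) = (b - 2)*(b + 3)*(b^3 - 4*b^2 + 4*b) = (b - 2)^2*(b + 3)*(b^2 - 2*b) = b*(b - 2)^2*(b + 3)*(b - 2)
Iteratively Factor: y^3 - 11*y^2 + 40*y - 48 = (y - 4)*(y^2 - 7*y + 12) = (y - 4)^2*(y - 3)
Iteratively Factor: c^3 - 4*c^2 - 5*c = (c + 1)*(c^2 - 5*c) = (c - 5)*(c + 1)*(c)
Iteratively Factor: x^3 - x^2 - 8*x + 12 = (x - 2)*(x^2 + x - 6) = (x - 2)*(x + 3)*(x - 2)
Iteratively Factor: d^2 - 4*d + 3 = (d - 3)*(d - 1)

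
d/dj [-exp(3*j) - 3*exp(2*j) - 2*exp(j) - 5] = (-3*exp(2*j) - 6*exp(j) - 2)*exp(j)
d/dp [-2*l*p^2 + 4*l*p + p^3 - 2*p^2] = -4*l*p + 4*l + 3*p^2 - 4*p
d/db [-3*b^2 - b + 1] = -6*b - 1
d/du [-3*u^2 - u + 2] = -6*u - 1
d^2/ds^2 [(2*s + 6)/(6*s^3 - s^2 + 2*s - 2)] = 4*(4*(s + 3)*(9*s^2 - s + 1)^2 + (-18*s^2 + 2*s - (s + 3)*(18*s - 1) - 2)*(6*s^3 - s^2 + 2*s - 2))/(6*s^3 - s^2 + 2*s - 2)^3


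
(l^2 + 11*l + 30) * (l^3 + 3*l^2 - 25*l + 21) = l^5 + 14*l^4 + 38*l^3 - 164*l^2 - 519*l + 630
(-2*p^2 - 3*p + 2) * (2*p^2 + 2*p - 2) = -4*p^4 - 10*p^3 + 2*p^2 + 10*p - 4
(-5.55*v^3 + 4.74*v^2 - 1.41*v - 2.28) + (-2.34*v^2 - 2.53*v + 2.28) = -5.55*v^3 + 2.4*v^2 - 3.94*v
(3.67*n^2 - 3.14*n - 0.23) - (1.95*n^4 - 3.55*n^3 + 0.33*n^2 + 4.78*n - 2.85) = -1.95*n^4 + 3.55*n^3 + 3.34*n^2 - 7.92*n + 2.62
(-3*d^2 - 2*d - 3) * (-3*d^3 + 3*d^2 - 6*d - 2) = 9*d^5 - 3*d^4 + 21*d^3 + 9*d^2 + 22*d + 6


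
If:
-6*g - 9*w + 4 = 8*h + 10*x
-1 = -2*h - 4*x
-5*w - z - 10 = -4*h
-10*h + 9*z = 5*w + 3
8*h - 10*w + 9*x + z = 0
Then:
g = -1244/15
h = 403/6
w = 496/15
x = -100/3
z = 280/3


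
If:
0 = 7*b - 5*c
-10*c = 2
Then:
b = -1/7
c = -1/5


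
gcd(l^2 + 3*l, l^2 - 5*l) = l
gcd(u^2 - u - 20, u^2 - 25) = u - 5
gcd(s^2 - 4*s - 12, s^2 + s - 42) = s - 6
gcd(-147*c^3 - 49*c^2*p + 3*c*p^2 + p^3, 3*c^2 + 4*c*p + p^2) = 3*c + p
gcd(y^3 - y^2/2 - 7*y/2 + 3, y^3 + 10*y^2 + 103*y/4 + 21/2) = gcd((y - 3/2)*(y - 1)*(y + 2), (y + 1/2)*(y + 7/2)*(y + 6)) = 1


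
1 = 1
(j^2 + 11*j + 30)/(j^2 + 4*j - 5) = (j + 6)/(j - 1)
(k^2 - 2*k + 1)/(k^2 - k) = (k - 1)/k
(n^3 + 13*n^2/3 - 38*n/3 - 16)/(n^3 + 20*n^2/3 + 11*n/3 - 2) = (3*n - 8)/(3*n - 1)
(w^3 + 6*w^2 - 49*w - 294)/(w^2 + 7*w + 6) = (w^2 - 49)/(w + 1)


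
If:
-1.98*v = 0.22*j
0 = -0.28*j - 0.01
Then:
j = -0.04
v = 0.00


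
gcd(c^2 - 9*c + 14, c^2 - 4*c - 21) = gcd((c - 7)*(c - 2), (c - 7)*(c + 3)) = c - 7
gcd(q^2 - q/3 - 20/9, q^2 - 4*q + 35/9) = q - 5/3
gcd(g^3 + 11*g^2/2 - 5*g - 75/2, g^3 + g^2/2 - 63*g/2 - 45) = g + 5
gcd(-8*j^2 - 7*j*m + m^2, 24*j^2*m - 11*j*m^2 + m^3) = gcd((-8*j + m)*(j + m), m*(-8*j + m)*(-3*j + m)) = 8*j - m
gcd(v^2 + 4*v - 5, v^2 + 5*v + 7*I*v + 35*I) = v + 5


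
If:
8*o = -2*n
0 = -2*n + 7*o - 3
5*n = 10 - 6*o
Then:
No Solution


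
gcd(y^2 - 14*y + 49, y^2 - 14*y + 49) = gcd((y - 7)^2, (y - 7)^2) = y^2 - 14*y + 49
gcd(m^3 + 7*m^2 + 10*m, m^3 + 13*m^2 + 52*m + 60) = m^2 + 7*m + 10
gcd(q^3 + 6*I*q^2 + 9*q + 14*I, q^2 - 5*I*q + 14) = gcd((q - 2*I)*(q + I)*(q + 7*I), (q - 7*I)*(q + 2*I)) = 1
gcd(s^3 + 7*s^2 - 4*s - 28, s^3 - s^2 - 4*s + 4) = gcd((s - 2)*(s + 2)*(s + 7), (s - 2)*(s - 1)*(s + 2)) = s^2 - 4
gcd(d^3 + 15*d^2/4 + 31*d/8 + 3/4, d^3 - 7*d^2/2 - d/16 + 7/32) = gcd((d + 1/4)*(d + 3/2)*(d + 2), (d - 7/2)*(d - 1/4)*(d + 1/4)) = d + 1/4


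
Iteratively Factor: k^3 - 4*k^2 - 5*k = (k)*(k^2 - 4*k - 5) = k*(k - 5)*(k + 1)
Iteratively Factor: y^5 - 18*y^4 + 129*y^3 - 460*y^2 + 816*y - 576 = (y - 3)*(y^4 - 15*y^3 + 84*y^2 - 208*y + 192) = (y - 4)*(y - 3)*(y^3 - 11*y^2 + 40*y - 48) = (y - 4)^2*(y - 3)*(y^2 - 7*y + 12) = (y - 4)^3*(y - 3)*(y - 3)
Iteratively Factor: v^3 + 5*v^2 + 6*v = (v + 2)*(v^2 + 3*v) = (v + 2)*(v + 3)*(v)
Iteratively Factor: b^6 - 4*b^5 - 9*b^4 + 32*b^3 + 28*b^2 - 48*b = (b + 2)*(b^5 - 6*b^4 + 3*b^3 + 26*b^2 - 24*b) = (b - 3)*(b + 2)*(b^4 - 3*b^3 - 6*b^2 + 8*b) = (b - 3)*(b - 1)*(b + 2)*(b^3 - 2*b^2 - 8*b) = (b - 4)*(b - 3)*(b - 1)*(b + 2)*(b^2 + 2*b) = (b - 4)*(b - 3)*(b - 1)*(b + 2)^2*(b)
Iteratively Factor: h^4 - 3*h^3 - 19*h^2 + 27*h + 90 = (h + 2)*(h^3 - 5*h^2 - 9*h + 45) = (h + 2)*(h + 3)*(h^2 - 8*h + 15) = (h - 3)*(h + 2)*(h + 3)*(h - 5)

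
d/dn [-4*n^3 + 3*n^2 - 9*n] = -12*n^2 + 6*n - 9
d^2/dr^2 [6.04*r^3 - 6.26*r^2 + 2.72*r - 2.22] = 36.24*r - 12.52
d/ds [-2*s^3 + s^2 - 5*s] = -6*s^2 + 2*s - 5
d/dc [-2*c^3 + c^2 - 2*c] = -6*c^2 + 2*c - 2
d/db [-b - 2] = -1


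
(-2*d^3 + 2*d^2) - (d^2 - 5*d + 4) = -2*d^3 + d^2 + 5*d - 4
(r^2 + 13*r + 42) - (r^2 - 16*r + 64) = 29*r - 22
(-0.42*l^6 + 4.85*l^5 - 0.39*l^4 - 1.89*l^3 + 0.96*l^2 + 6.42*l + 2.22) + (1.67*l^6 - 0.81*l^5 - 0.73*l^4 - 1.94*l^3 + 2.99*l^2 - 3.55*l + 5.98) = 1.25*l^6 + 4.04*l^5 - 1.12*l^4 - 3.83*l^3 + 3.95*l^2 + 2.87*l + 8.2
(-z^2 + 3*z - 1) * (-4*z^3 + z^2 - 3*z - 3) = 4*z^5 - 13*z^4 + 10*z^3 - 7*z^2 - 6*z + 3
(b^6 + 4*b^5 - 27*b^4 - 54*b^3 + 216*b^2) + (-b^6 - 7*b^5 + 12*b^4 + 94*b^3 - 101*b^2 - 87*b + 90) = -3*b^5 - 15*b^4 + 40*b^3 + 115*b^2 - 87*b + 90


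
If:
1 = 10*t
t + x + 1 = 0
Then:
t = 1/10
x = -11/10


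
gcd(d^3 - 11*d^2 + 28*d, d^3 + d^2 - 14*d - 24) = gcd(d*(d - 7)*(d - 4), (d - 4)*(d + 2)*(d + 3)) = d - 4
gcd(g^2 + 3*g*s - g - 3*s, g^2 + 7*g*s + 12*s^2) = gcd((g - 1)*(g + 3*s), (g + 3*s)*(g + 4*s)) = g + 3*s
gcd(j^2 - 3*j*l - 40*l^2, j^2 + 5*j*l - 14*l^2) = 1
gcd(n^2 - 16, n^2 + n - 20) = n - 4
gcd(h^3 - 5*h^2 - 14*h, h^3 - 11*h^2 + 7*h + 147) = h - 7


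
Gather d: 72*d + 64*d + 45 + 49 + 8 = 136*d + 102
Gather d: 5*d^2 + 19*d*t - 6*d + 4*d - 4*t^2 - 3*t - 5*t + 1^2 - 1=5*d^2 + d*(19*t - 2) - 4*t^2 - 8*t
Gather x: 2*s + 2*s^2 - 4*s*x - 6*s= 2*s^2 - 4*s*x - 4*s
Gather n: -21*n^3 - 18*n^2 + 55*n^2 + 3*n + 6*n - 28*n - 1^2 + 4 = -21*n^3 + 37*n^2 - 19*n + 3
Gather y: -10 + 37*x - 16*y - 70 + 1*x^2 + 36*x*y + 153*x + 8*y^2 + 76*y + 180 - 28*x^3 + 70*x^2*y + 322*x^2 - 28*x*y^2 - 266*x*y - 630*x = -28*x^3 + 323*x^2 - 440*x + y^2*(8 - 28*x) + y*(70*x^2 - 230*x + 60) + 100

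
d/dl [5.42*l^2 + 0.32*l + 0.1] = 10.84*l + 0.32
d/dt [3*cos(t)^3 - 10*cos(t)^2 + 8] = (20 - 9*cos(t))*sin(t)*cos(t)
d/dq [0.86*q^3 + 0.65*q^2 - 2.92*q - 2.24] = 2.58*q^2 + 1.3*q - 2.92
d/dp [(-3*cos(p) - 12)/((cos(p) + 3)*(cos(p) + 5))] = 3*(sin(p)^2 - 8*cos(p) - 18)*sin(p)/((cos(p) + 3)^2*(cos(p) + 5)^2)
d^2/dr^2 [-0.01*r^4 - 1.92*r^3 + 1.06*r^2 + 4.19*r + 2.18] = -0.12*r^2 - 11.52*r + 2.12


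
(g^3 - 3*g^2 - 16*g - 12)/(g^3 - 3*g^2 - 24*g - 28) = (g^2 - 5*g - 6)/(g^2 - 5*g - 14)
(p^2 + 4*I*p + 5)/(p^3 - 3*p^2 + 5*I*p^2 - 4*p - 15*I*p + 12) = (p^2 + 4*I*p + 5)/(p^3 + p^2*(-3 + 5*I) - p*(4 + 15*I) + 12)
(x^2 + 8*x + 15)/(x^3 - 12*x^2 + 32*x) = (x^2 + 8*x + 15)/(x*(x^2 - 12*x + 32))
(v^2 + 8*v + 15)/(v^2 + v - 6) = (v + 5)/(v - 2)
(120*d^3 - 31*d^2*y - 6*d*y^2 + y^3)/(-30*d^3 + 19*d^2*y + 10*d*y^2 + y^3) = (24*d^2 - 11*d*y + y^2)/(-6*d^2 + 5*d*y + y^2)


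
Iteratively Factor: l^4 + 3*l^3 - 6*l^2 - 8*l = (l)*(l^3 + 3*l^2 - 6*l - 8) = l*(l - 2)*(l^2 + 5*l + 4) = l*(l - 2)*(l + 4)*(l + 1)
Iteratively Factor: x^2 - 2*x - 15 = (x + 3)*(x - 5)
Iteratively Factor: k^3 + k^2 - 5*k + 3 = (k - 1)*(k^2 + 2*k - 3) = (k - 1)*(k + 3)*(k - 1)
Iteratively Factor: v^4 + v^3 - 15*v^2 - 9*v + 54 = (v + 3)*(v^3 - 2*v^2 - 9*v + 18) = (v - 3)*(v + 3)*(v^2 + v - 6) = (v - 3)*(v + 3)^2*(v - 2)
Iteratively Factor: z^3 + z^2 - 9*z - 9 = (z + 3)*(z^2 - 2*z - 3) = (z - 3)*(z + 3)*(z + 1)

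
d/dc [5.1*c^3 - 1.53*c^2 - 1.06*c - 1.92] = 15.3*c^2 - 3.06*c - 1.06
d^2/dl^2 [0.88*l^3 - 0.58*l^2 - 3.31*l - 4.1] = 5.28*l - 1.16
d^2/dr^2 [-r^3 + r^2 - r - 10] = 2 - 6*r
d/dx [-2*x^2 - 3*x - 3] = -4*x - 3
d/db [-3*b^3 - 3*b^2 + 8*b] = -9*b^2 - 6*b + 8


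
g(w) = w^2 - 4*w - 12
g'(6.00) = 8.00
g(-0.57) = -9.40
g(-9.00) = 105.00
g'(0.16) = -3.68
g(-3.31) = 12.20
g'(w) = 2*w - 4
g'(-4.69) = -13.38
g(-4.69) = 28.76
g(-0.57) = -9.40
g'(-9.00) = -22.00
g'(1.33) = -1.34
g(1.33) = -15.55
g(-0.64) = -9.03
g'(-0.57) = -5.14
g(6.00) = 0.00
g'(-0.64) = -5.28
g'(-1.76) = -7.52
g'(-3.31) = -10.62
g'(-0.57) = -5.14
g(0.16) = -12.61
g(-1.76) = -1.86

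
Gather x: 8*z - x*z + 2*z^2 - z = -x*z + 2*z^2 + 7*z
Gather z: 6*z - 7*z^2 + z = -7*z^2 + 7*z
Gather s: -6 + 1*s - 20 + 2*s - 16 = 3*s - 42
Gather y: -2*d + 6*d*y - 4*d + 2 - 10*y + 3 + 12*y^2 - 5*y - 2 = -6*d + 12*y^2 + y*(6*d - 15) + 3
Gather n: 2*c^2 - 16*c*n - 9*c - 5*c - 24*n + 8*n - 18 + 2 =2*c^2 - 14*c + n*(-16*c - 16) - 16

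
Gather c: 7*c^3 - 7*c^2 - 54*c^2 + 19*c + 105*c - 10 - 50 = 7*c^3 - 61*c^2 + 124*c - 60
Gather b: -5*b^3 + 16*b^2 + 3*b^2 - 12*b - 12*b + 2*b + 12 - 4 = -5*b^3 + 19*b^2 - 22*b + 8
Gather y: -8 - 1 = -9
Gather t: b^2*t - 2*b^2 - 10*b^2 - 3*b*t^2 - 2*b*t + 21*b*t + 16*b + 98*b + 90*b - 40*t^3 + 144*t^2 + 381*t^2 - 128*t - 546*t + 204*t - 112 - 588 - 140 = -12*b^2 + 204*b - 40*t^3 + t^2*(525 - 3*b) + t*(b^2 + 19*b - 470) - 840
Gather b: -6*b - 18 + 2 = -6*b - 16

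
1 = 1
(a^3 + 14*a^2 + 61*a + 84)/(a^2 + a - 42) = (a^2 + 7*a + 12)/(a - 6)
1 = 1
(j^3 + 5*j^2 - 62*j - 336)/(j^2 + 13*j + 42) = j - 8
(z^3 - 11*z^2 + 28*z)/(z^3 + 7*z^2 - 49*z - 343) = z*(z - 4)/(z^2 + 14*z + 49)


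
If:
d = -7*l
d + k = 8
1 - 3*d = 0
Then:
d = 1/3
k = 23/3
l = -1/21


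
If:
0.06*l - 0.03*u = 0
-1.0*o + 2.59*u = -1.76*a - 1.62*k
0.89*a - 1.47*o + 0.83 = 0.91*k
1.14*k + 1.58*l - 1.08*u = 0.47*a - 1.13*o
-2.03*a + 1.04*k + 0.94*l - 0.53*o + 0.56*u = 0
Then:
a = -0.15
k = -0.75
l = 0.47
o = 0.94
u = 0.94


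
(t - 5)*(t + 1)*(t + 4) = t^3 - 21*t - 20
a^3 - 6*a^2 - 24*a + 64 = (a - 8)*(a - 2)*(a + 4)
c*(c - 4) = c^2 - 4*c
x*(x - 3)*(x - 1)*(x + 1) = x^4 - 3*x^3 - x^2 + 3*x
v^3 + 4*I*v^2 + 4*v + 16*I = (v - 2*I)*(v + 2*I)*(v + 4*I)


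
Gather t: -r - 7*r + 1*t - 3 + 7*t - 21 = -8*r + 8*t - 24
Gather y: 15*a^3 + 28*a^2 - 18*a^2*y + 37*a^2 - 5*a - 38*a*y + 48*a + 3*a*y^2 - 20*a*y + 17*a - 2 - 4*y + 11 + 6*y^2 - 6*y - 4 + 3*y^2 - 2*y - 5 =15*a^3 + 65*a^2 + 60*a + y^2*(3*a + 9) + y*(-18*a^2 - 58*a - 12)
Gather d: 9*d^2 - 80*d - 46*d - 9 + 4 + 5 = 9*d^2 - 126*d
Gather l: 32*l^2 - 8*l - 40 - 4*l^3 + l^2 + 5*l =-4*l^3 + 33*l^2 - 3*l - 40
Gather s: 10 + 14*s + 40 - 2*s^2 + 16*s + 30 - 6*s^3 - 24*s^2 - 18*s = -6*s^3 - 26*s^2 + 12*s + 80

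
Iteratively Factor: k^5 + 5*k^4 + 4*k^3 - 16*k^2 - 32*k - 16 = (k + 1)*(k^4 + 4*k^3 - 16*k - 16) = (k + 1)*(k + 2)*(k^3 + 2*k^2 - 4*k - 8) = (k - 2)*(k + 1)*(k + 2)*(k^2 + 4*k + 4) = (k - 2)*(k + 1)*(k + 2)^2*(k + 2)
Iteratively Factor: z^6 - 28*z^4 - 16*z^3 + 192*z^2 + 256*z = (z - 4)*(z^5 + 4*z^4 - 12*z^3 - 64*z^2 - 64*z) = (z - 4)^2*(z^4 + 8*z^3 + 20*z^2 + 16*z) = z*(z - 4)^2*(z^3 + 8*z^2 + 20*z + 16) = z*(z - 4)^2*(z + 2)*(z^2 + 6*z + 8) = z*(z - 4)^2*(z + 2)*(z + 4)*(z + 2)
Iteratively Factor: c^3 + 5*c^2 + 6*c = (c + 2)*(c^2 + 3*c) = (c + 2)*(c + 3)*(c)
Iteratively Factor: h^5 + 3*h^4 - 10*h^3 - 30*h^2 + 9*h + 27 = (h - 3)*(h^4 + 6*h^3 + 8*h^2 - 6*h - 9) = (h - 3)*(h + 3)*(h^3 + 3*h^2 - h - 3) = (h - 3)*(h + 3)^2*(h^2 - 1) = (h - 3)*(h - 1)*(h + 3)^2*(h + 1)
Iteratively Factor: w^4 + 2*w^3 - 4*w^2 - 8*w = (w)*(w^3 + 2*w^2 - 4*w - 8) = w*(w + 2)*(w^2 - 4) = w*(w - 2)*(w + 2)*(w + 2)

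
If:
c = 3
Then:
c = 3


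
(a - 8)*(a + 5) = a^2 - 3*a - 40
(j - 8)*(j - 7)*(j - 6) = j^3 - 21*j^2 + 146*j - 336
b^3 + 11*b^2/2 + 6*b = b*(b + 3/2)*(b + 4)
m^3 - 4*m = m*(m - 2)*(m + 2)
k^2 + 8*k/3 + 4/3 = (k + 2/3)*(k + 2)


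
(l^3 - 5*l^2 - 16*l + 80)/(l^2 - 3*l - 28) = (l^2 - 9*l + 20)/(l - 7)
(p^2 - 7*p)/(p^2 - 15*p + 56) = p/(p - 8)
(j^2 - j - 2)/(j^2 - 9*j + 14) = (j + 1)/(j - 7)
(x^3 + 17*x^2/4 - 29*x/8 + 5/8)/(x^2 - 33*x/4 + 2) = (2*x^2 + 9*x - 5)/(2*(x - 8))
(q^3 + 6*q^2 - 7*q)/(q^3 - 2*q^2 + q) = (q + 7)/(q - 1)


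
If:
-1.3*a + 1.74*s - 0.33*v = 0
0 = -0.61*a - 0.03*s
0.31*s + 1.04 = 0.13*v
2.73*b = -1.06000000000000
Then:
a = -0.13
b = -0.39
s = 2.60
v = 14.19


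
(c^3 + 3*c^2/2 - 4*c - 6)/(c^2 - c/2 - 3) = c + 2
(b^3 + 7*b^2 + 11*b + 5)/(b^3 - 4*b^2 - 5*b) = (b^2 + 6*b + 5)/(b*(b - 5))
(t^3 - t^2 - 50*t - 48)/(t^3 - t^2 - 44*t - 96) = (t^2 + 7*t + 6)/(t^2 + 7*t + 12)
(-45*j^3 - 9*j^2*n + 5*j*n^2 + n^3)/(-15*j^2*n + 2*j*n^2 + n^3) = (3*j + n)/n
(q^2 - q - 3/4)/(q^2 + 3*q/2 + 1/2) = (q - 3/2)/(q + 1)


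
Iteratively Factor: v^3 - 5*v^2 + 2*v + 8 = (v + 1)*(v^2 - 6*v + 8) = (v - 4)*(v + 1)*(v - 2)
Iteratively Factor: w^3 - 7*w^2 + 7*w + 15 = (w - 5)*(w^2 - 2*w - 3) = (w - 5)*(w - 3)*(w + 1)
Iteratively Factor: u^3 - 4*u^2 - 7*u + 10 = (u + 2)*(u^2 - 6*u + 5) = (u - 1)*(u + 2)*(u - 5)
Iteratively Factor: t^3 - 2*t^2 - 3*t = (t + 1)*(t^2 - 3*t) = t*(t + 1)*(t - 3)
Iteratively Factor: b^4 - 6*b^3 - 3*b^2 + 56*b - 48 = (b + 3)*(b^3 - 9*b^2 + 24*b - 16) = (b - 4)*(b + 3)*(b^2 - 5*b + 4) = (b - 4)*(b - 1)*(b + 3)*(b - 4)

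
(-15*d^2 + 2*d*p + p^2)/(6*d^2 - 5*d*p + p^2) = (5*d + p)/(-2*d + p)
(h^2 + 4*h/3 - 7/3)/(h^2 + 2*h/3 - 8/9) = 3*(3*h^2 + 4*h - 7)/(9*h^2 + 6*h - 8)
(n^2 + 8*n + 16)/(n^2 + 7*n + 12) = (n + 4)/(n + 3)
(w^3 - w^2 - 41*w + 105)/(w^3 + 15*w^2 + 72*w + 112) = (w^2 - 8*w + 15)/(w^2 + 8*w + 16)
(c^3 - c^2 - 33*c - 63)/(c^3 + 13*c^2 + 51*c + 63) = (c - 7)/(c + 7)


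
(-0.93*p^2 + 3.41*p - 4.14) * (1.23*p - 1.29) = -1.1439*p^3 + 5.394*p^2 - 9.4911*p + 5.3406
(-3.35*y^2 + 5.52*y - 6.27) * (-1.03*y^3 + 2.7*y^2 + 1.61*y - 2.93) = 3.4505*y^5 - 14.7306*y^4 + 15.9686*y^3 + 1.7737*y^2 - 26.2683*y + 18.3711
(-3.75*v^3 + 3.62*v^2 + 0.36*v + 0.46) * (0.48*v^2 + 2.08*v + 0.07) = -1.8*v^5 - 6.0624*v^4 + 7.4399*v^3 + 1.223*v^2 + 0.982*v + 0.0322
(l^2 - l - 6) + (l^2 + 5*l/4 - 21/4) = 2*l^2 + l/4 - 45/4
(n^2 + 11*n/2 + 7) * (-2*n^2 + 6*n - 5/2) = -2*n^4 - 5*n^3 + 33*n^2/2 + 113*n/4 - 35/2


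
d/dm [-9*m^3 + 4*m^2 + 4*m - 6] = -27*m^2 + 8*m + 4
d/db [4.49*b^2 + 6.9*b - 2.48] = 8.98*b + 6.9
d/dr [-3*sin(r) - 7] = -3*cos(r)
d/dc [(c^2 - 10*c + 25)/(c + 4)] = (c^2 + 8*c - 65)/(c^2 + 8*c + 16)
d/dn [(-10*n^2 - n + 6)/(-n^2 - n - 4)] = (9*n^2 + 92*n + 10)/(n^4 + 2*n^3 + 9*n^2 + 8*n + 16)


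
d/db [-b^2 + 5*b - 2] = 5 - 2*b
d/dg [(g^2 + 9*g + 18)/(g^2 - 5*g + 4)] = 14*(-g^2 - 2*g + 9)/(g^4 - 10*g^3 + 33*g^2 - 40*g + 16)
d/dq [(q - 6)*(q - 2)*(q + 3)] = 3*q^2 - 10*q - 12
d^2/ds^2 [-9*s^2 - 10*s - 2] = -18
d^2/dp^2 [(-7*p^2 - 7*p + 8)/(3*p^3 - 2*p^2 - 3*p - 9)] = 2*(-63*p^6 - 189*p^5 + 369*p^4 - 1756*p^3 - 876*p^2 + 1170*p - 450)/(27*p^9 - 54*p^8 - 45*p^7 - 143*p^6 + 369*p^5 + 324*p^4 + 378*p^3 - 729*p^2 - 729*p - 729)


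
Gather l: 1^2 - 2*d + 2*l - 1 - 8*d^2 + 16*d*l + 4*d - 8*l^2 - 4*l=-8*d^2 + 2*d - 8*l^2 + l*(16*d - 2)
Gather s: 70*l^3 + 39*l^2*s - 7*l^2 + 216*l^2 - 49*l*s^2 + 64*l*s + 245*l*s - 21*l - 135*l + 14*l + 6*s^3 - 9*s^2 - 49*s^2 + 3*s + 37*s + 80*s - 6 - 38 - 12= 70*l^3 + 209*l^2 - 142*l + 6*s^3 + s^2*(-49*l - 58) + s*(39*l^2 + 309*l + 120) - 56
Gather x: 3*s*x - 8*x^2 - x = -8*x^2 + x*(3*s - 1)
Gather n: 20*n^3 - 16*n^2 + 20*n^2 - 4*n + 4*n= 20*n^3 + 4*n^2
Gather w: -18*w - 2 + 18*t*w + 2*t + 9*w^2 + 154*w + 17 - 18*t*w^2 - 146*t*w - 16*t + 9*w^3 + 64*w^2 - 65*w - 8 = -14*t + 9*w^3 + w^2*(73 - 18*t) + w*(71 - 128*t) + 7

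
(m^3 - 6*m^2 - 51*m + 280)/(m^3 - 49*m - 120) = (m^2 + 2*m - 35)/(m^2 + 8*m + 15)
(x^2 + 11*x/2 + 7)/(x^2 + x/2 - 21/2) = (x + 2)/(x - 3)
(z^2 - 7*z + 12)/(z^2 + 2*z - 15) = (z - 4)/(z + 5)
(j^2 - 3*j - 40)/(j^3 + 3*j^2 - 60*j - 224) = (j + 5)/(j^2 + 11*j + 28)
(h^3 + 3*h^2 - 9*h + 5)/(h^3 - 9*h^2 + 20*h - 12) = (h^2 + 4*h - 5)/(h^2 - 8*h + 12)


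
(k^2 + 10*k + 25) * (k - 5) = k^3 + 5*k^2 - 25*k - 125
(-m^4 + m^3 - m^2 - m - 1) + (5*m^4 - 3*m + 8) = 4*m^4 + m^3 - m^2 - 4*m + 7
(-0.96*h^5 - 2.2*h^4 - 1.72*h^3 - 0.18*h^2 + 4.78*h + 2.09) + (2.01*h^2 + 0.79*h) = -0.96*h^5 - 2.2*h^4 - 1.72*h^3 + 1.83*h^2 + 5.57*h + 2.09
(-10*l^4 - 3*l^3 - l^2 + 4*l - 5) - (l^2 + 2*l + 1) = -10*l^4 - 3*l^3 - 2*l^2 + 2*l - 6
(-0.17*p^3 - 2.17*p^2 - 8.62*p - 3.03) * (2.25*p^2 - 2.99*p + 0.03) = -0.3825*p^5 - 4.3742*p^4 - 12.9118*p^3 + 18.8912*p^2 + 8.8011*p - 0.0909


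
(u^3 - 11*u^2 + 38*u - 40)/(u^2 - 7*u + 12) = (u^2 - 7*u + 10)/(u - 3)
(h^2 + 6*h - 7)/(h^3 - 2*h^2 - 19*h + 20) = (h + 7)/(h^2 - h - 20)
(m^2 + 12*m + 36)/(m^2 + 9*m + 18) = (m + 6)/(m + 3)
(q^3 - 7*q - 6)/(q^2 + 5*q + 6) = (q^2 - 2*q - 3)/(q + 3)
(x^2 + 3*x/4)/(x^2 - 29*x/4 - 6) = x/(x - 8)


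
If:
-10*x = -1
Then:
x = 1/10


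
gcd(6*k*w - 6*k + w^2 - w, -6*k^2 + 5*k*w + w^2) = 6*k + w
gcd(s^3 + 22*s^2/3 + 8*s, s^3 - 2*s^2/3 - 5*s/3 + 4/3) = s + 4/3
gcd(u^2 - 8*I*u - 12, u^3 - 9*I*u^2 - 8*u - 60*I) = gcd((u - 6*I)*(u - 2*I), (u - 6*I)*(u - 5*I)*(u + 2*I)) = u - 6*I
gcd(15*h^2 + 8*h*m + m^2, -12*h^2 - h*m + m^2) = 3*h + m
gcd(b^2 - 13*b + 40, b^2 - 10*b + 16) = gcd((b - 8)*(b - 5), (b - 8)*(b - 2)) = b - 8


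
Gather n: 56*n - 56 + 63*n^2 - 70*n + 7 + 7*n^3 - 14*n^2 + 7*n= 7*n^3 + 49*n^2 - 7*n - 49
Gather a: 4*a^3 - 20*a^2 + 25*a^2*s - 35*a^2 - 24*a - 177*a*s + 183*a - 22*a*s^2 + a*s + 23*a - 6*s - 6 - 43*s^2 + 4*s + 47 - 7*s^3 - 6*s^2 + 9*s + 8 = 4*a^3 + a^2*(25*s - 55) + a*(-22*s^2 - 176*s + 182) - 7*s^3 - 49*s^2 + 7*s + 49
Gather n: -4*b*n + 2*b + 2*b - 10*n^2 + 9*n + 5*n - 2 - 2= 4*b - 10*n^2 + n*(14 - 4*b) - 4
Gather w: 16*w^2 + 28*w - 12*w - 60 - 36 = 16*w^2 + 16*w - 96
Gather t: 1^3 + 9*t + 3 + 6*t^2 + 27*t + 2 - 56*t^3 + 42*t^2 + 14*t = -56*t^3 + 48*t^2 + 50*t + 6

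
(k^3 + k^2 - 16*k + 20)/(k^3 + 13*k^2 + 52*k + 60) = (k^2 - 4*k + 4)/(k^2 + 8*k + 12)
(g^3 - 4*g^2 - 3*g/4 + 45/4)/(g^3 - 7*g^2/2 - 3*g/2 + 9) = (g - 5/2)/(g - 2)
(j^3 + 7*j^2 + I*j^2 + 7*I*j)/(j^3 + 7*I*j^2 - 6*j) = (j + 7)/(j + 6*I)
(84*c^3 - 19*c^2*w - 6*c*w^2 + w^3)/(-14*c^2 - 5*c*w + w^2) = (-12*c^2 + c*w + w^2)/(2*c + w)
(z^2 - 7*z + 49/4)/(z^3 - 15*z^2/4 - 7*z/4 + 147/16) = 4*(2*z - 7)/(8*z^2 - 2*z - 21)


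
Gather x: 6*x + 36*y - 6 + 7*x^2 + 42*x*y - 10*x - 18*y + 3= 7*x^2 + x*(42*y - 4) + 18*y - 3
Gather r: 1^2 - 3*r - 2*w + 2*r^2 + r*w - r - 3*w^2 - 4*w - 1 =2*r^2 + r*(w - 4) - 3*w^2 - 6*w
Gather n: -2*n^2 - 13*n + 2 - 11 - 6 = -2*n^2 - 13*n - 15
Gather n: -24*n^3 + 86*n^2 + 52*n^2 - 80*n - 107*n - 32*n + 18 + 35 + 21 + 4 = -24*n^3 + 138*n^2 - 219*n + 78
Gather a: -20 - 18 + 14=-24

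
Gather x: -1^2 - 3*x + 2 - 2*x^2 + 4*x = -2*x^2 + x + 1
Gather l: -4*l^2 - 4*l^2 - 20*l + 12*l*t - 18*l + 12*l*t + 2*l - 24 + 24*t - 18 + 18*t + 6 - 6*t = -8*l^2 + l*(24*t - 36) + 36*t - 36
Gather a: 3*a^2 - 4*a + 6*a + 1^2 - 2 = 3*a^2 + 2*a - 1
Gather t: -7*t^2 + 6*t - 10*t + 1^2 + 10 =-7*t^2 - 4*t + 11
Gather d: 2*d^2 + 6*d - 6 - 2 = 2*d^2 + 6*d - 8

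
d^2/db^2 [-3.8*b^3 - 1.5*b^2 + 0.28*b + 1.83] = -22.8*b - 3.0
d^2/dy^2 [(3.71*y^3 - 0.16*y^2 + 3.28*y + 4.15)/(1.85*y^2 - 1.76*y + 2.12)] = (-1.4210854715202e-14*y^5 - 4.26325641456066e-14*y^4 + 15.292632*y^3 + 5.928858*y^2 - 58.214016*y + 16.195944)/(6.331625*y^6 - 18.0708*y^5 + 38.95878*y^4 - 46.868096*y^3 + 44.644656*y^2 - 23.730432*y + 9.528128)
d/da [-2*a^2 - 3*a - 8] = -4*a - 3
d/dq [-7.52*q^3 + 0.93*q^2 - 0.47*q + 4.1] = -22.56*q^2 + 1.86*q - 0.47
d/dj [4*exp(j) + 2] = 4*exp(j)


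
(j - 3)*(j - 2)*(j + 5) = j^3 - 19*j + 30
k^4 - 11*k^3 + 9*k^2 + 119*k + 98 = (k - 7)^2*(k + 1)*(k + 2)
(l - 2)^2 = l^2 - 4*l + 4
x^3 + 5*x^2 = x^2*(x + 5)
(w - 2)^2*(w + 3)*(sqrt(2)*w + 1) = sqrt(2)*w^4 - sqrt(2)*w^3 + w^3 - 8*sqrt(2)*w^2 - w^2 - 8*w + 12*sqrt(2)*w + 12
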